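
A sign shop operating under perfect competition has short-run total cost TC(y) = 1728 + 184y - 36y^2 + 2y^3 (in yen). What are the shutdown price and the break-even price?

Shutdown price = min AVC. AVC = 184 - 36y + 2y^2, with vertex at y = 9 and minimum ¥22.
ATC = 1728/y + 184 - 36y + 2y^2. Setting dATC/dy = −1728/y^2 − 36 + 4y = 0 gives y = 12 (since 4·12^3 − 36·12^2 = 1728).
min ATC = 1728/12 + 184 − 36·12 + 2·12^2 = ¥184. That is the break-even price.
For ¥22 ≤ P < ¥184 the firm produces at a loss; below ¥22 it shuts down.

Shutdown price = ¥22; break-even price = ¥184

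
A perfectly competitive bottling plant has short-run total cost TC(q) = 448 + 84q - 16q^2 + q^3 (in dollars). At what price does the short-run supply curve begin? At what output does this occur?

The shutdown price is the minimum of AVC. VC = 84q - 16q^2 + q^3, so AVC = 84 - 16q + q^2.
dAVC/dq = -16 + 2q = 0 gives q = 8. min AVC = 84 - 16·8 + 8^2 = 20.
For P < $20 the firm produces nothing.

$20 per unit, at q = 8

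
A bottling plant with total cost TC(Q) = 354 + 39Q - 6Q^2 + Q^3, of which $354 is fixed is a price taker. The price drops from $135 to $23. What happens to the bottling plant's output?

Output falls from 8 to 0 (the firm shuts down)

MC = 39 - 12Q + 3Q^2; the shutdown threshold is min AVC = $30 (at Q = 3).
At P = $135 ≥ min AVC, set P = MC on the rising branch: Q = 8.
At P = $23 < min AVC = $30, price no longer covers variable cost at any output, so the firm shuts down: Q = 0.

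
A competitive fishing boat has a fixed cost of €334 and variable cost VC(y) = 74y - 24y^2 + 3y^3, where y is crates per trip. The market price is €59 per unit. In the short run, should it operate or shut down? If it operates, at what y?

Variable cost is VC = 74y - 24y^2 + 3y^3, so AVC = VC/y = 74 - 24y + 3y^2 and MC = dTC/dy = 74 - 48y + 9y^2.
The AVC parabola has its vertex at y = 24/6 = 4, where AVC = 74 - 24·4 + 3·4^2 = €26.
P = €59 exceeds min AVC = €26, so the firm stays open.
P = MC gives 15 - 48y + 9y^2 = 0, with roots 1/3 and 5. Take the larger (rising MC): y* = 5.
Check: AVC at y = 5 is €29 ≤ P, so revenue covers variable cost.
Profit = P·y − TC = 59·5 − 479 = -€184, a loss, but smaller than the €334 fixed cost the firm would lose by shutting down.

Produce at y = 5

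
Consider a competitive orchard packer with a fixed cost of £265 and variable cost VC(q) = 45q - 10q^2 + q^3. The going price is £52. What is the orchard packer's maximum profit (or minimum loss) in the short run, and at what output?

AVC = 45 - 10q + q^2; min AVC = £20 at q = 5. Since P = £52 ≥ min AVC, the firm produces.
MC = 45 - 20q + 3q^2. Setting P = MC and taking the root on the rising branch gives q* = 7.
TR = 52·7 = 364. TC = 265 + 168 = 433. Profit = 364 − 433 = -£69.
By producing, the firm covers all variable cost plus £196 of fixed cost; shutting down would lose the full £265.

Profit = -£69 at q = 7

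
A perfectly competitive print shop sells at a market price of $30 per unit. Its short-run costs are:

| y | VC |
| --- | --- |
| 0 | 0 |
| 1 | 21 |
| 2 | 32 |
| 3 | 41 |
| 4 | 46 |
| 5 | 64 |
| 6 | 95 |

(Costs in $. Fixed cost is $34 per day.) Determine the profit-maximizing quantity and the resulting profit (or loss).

Tabulate TR − TC: y=0: -34; y=1: -25; y=2: -6; y=3: 15; y=4: 40; y=5: 52; y=6: 51.
Profit is maximized at y = 5. AVC there is 64/5 = $12.80 ≤ P, so producing beats shutting down (which would give -$34).

y = 5; profit = $52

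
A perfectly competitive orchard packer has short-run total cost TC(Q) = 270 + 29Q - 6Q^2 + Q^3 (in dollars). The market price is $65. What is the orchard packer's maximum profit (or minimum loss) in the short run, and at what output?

Profit = -$54 at Q = 6

AVC = 29 - 6Q + Q^2 has its minimum $20 at Q = 3; price $65 clears that bar, so the firm operates.
MC = 29 - 12Q + 3Q^2. Setting P = MC and taking the root on the rising branch gives Q* = 6.
TR = 65·6 = 390. TC = 270 + 174 = 444. Profit = 390 − 444 = -$54.
That loss of $54 beats the $270 the firm would lose by shutting down; producing recovers $216 of fixed cost.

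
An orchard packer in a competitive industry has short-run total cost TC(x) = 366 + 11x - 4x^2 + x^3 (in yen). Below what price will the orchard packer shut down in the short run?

¥7 per unit

The shutdown price is the minimum of AVC. VC = 11x - 4x^2 + x^3, so AVC = 11 - 4x + x^2.
dAVC/dx = -4 + 2x = 0 gives x = 2. min AVC = 11 - 4·2 + 2^2 = 7.
For P < ¥7 the firm produces nothing.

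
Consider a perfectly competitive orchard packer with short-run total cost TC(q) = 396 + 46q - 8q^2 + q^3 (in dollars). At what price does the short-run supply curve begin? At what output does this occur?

$30 per unit, at q = 4

The firm shuts down when price falls below the minimum of average variable cost. AVC = VC/q = 46 - 8q + q^2.
dAVC/dq = -8 + 2q = 0 gives q = 4. min AVC = 46 - 8·4 + 4^2 = 30.
So the shutdown price is $30.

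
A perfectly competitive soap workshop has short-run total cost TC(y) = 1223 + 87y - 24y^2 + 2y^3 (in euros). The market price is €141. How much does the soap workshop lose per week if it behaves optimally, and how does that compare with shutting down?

AVC = 87 - 24y + 2y^2 has its minimum €15 at y = 6; price €141 clears that bar, so the firm operates.
With MC = 87 - 48y + 6y^2, P = MC on the upward-sloping part at y* = 9.
TR = 141·9 = 1269. TC = 1223 + 297 = 1520. Profit = 1269 − 1520 = -€251.
By producing, the firm covers all variable cost plus €972 of fixed cost; shutting down would lose the full €1223.

Profit = -€251 at y = 9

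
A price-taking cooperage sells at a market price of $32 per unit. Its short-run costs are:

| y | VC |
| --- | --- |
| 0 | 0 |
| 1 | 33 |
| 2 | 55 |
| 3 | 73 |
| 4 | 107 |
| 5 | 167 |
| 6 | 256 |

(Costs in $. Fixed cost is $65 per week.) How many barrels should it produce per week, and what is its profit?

y = 3; profit = -$42

Profit at each row (π = 32y − TC): y=0: -65; y=1: -66; y=2: -56; y=3: -42; y=4: -44; y=5: -72; y=6: -129.
Profit is maximized at y = 3. AVC there is 73/3 = $24.33 ≤ P, so producing beats shutting down (which would give -$65).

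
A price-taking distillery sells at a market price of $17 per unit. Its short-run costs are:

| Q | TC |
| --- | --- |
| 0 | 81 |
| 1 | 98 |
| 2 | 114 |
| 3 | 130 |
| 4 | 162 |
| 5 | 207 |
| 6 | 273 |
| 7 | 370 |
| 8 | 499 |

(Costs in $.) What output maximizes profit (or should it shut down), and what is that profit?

Profit at each row (π = 17Q − TC): Q=0: -81; Q=1: -81; Q=2: -80; Q=3: -79; Q=4: -94; Q=5: -122; Q=6: -171; Q=7: -251; Q=8: -363.
Profit is maximized at Q = 3. AVC there is 49/3 = $16.33 ≤ P, so producing beats shutting down (which would give -$81).

Q = 3; profit = -$79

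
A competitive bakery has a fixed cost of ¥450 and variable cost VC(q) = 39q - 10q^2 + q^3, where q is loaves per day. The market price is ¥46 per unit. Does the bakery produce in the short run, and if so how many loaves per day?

Produce at q = 7

From TC, MC = TC'(q) = 39 - 20q + 3q^2 and AVC = VC/q = 39 - 10q + q^2.
The AVC parabola has its vertex at q = 10/2 = 5, where AVC = 39 - 10·5 + 5^2 = ¥14.
Since P = ¥46 ≥ min AVC = ¥14, price covers variable cost and the firm should produce.
P = MC gives -7 - 20q + 3q^2 = 0, with roots -1/3 and 7. Take the larger (rising MC): q* = 7.
Check: AVC at q = 7 is ¥18 ≤ P, so revenue covers variable cost.
Profit = P·q − TC = 46·7 − 576 = -¥254, a loss, but smaller than the ¥450 fixed cost the firm would lose by shutting down.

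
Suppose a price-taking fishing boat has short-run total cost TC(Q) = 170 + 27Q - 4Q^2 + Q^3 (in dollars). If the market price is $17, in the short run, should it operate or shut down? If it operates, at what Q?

Variable cost is VC = 27Q - 4Q^2 + Q^3, so AVC = VC/Q = 27 - 4Q + Q^2 and MC = dTC/dQ = 27 - 8Q + 3Q^2.
AVC is minimized where dAVC/dQ = -4 + 2Q = 0, at Q = 2; min AVC = 27 - 4·2 + 2^2 = $23.
P = $17 lies below min AVC = $23; no output level covers variable cost.
Shutting down limits the loss to fixed cost, $170.

Shut down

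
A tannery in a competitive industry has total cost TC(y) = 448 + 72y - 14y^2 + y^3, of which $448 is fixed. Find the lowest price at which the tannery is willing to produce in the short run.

Short-run supply begins at min AVC. From VC = 72y - 14y^2 + y^3, AVC = 72 - 14y + y^2.
At the minimum of AVC, MC = AVC. MC = 72 - 28y + 3y^2; setting MC = AVC gives 2y^2 - 14y = 0, so y = 7. min AVC = 23.
For P < $23 the firm produces nothing.

$23 per unit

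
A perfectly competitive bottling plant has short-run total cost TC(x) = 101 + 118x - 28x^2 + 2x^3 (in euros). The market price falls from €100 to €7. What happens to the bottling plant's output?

Output falls from 9 to 0 (the firm shuts down)

AVC = 118 - 28x + 2x^2, minimized at x = 7 where min AVC = €20. MC = 118 - 56x + 6x^2.
At P = €100 ≥ min AVC, set P = MC on the rising branch: x = 9.
At P = €7 < min AVC = €20, price no longer covers variable cost at any output, so the firm shuts down: x = 0.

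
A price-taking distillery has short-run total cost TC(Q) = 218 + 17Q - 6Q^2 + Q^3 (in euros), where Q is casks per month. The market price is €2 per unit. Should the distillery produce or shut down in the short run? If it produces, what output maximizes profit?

Shut down

Strip out fixed cost: VC = 17Q - 6Q^2 + Q^3. Then AVC = 17 - 6Q + Q^2 and MC = 17 - 12Q + 3Q^2.
The AVC parabola has its vertex at Q = 6/2 = 3, where AVC = 17 - 6·3 + 3^2 = €8.
With P < min AVC (€2 < €8), every unit sold adds to the loss.
The firm minimizes its loss by shutting down and losing only its fixed cost of €218.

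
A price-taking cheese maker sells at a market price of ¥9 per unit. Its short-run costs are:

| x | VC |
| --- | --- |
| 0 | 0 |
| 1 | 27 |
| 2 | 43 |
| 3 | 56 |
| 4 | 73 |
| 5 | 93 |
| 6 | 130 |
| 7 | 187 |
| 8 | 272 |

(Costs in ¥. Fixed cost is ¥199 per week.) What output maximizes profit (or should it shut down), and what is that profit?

x = 0 (shut down); profit = -¥199

Compute π = P·x − TC at each output: x=0: -199; x=1: -217; x=2: -224; x=3: -228; x=4: -236; x=5: -247; x=6: -275; x=7: -323; x=8: -399.
Profit is highest at x = 0. Equivalently, the lowest AVC in the table is 73/4 ≈ ¥18.25 at x = 4, and P = ¥9 falls below it — price never covers variable cost, so the firm shuts down and loses only its fixed cost.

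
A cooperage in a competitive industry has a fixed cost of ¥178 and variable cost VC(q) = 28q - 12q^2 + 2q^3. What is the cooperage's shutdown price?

¥10 per unit

Short-run supply begins at min AVC. From VC = 28q - 12q^2 + 2q^3, AVC = 28 - 12q + 2q^2.
At the minimum of AVC, MC = AVC. MC = 28 - 24q + 6q^2; setting MC = AVC gives 4q^2 - 12q = 0, so q = 3. min AVC = 10.
For P < ¥10 the firm produces nothing.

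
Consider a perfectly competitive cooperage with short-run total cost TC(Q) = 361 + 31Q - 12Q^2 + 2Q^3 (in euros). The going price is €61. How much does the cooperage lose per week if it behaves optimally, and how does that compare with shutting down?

Profit = -€161 at Q = 5

AVC = 31 - 12Q + 2Q^2 has its minimum €13 at Q = 3; price €61 clears that bar, so the firm operates.
MC = 31 - 24Q + 6Q^2. Setting P = MC and taking the root on the rising branch gives Q* = 5.
TR = 61·5 = 305. TC = 361 + 105 = 466. Profit = 305 − 466 = -€161.
By producing, the firm covers all variable cost plus €200 of fixed cost; shutting down would lose the full €361.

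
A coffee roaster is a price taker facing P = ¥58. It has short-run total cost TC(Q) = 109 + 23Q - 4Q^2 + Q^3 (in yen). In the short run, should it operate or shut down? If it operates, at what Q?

Produce at Q = 5

From TC, MC = TC'(Q) = 23 - 8Q + 3Q^2 and AVC = VC/Q = 23 - 4Q + Q^2.
The AVC parabola has its vertex at Q = 4/2 = 2, where AVC = 23 - 4·2 + 2^2 = ¥19.
Because ¥58 ≥ ¥19, revenue can cover variable cost; the firm operates.
Set P = MC: 58 = 23 - 8Q + 3Q^2 → -35 - 8Q + 3Q^2 = 0. The roots are Q = -7/3 and Q = 5; the profit-maximizing output is on the rising part of MC, so Q* = 5.
Check: AVC at Q = 5 is ¥28 ≤ P, so revenue covers variable cost.
Profit = P·Q − TC = 58·5 − 249 = ¥41.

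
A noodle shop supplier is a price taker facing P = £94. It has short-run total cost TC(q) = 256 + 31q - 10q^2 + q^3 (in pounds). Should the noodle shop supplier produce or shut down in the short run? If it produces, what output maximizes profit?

Produce at q = 9

From TC, MC = TC'(q) = 31 - 20q + 3q^2 and AVC = VC/q = 31 - 10q + q^2.
AVC hits its minimum where MC = AVC, at q = 5, giving min AVC = 31 - 10·5 + 5^2 = £6.
Because £94 ≥ £6, revenue can cover variable cost; the firm operates.
Solving P = MC: -63 - 20q + 3q^2 = 0 ⇒ q = -7/3 or 9. On the upward-sloping branch, q* = 9.
Check: AVC at q = 9 is £22 ≤ P, so revenue covers variable cost.
Profit = P·q − TC = 94·9 − 454 = £392.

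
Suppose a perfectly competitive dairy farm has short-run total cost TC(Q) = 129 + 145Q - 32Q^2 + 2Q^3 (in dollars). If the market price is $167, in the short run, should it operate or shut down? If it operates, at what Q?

Strip out fixed cost: VC = 145Q - 32Q^2 + 2Q^3. Then AVC = 145 - 32Q + 2Q^2 and MC = 145 - 64Q + 6Q^2.
AVC is minimized where dAVC/dQ = -32 + 4Q = 0, at Q = 8; min AVC = 145 - 32·8 + 2·8^2 = $17.
Because $167 ≥ $17, revenue can cover variable cost; the firm operates.
Set P = MC: 167 = 145 - 64Q + 6Q^2 → -22 - 64Q + 6Q^2 = 0. The roots are Q = -1/3 and Q = 11; the profit-maximizing output is on the rising part of MC, so Q* = 11.
Check: AVC at Q = 11 is $35 ≤ P, so revenue covers variable cost.
Profit = P·Q − TC = 167·11 − 514 = $1323.

Produce at Q = 11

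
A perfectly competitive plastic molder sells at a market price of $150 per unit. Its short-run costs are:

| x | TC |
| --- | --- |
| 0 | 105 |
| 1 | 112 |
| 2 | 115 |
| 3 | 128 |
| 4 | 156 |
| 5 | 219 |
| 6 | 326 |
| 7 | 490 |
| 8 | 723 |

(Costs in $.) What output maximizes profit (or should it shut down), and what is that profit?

x = 6; profit = $574

Profit at each row (π = 150x − TC): x=0: -105; x=1: 38; x=2: 185; x=3: 322; x=4: 444; x=5: 531; x=6: 574; x=7: 560; x=8: 477.
Profit is maximized at x = 6. AVC there is 221/6 = $36.83 ≤ P, so producing beats shutting down (which would give -$105).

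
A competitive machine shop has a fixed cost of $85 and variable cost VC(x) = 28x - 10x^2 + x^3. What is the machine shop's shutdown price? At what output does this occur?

$3 per unit, at x = 5

Short-run supply begins at min AVC. From VC = 28x - 10x^2 + x^3, AVC = 28 - 10x + x^2.
At the minimum of AVC, MC = AVC. MC = 28 - 20x + 3x^2; setting MC = AVC gives 2x^2 - 10x = 0, so x = 5. min AVC = 3.
For P < $3 the firm produces nothing.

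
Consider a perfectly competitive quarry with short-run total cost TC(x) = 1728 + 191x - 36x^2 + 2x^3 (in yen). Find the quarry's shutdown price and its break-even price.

Shutdown price = ¥29; break-even price = ¥191

Shutdown price = min AVC. AVC = 191 - 36x + 2x^2, with vertex at x = 9 and minimum ¥29.
ATC = 1728/x + 191 - 36x + 2x^2. Setting dATC/dx = −1728/x^2 − 36 + 4x = 0 gives x = 12 (since 4·12^3 − 36·12^2 = 1728).
min ATC = 1728/12 + 191 − 36·12 + 2·12^2 = ¥191. That is the break-even price.
For ¥29 ≤ P < ¥191 the firm produces at a loss; below ¥29 it shuts down.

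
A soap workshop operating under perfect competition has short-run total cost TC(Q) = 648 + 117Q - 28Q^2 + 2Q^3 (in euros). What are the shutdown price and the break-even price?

Shutdown price = min AVC. AVC = 117 - 28Q + 2Q^2, with vertex at Q = 7 and minimum €19.
ATC = 648/Q + 117 - 28Q + 2Q^2. Setting dATC/dQ = −648/Q^2 − 28 + 4Q = 0 gives Q = 9 (since 4·9^3 − 28·9^2 = 648).
min ATC = 648/9 + 117 − 28·9 + 2·9^2 = €99. That is the break-even price.
Between these two prices the firm operates at a loss; above €99 it earns a profit.

Shutdown price = €19; break-even price = €99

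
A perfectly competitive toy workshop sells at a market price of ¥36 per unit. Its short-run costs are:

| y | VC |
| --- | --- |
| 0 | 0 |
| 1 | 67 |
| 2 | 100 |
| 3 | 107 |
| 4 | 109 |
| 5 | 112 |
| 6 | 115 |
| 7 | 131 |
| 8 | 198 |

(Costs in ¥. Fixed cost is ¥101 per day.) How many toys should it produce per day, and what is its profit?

Compute π = P·y − TC at each output: y=0: -101; y=1: -132; y=2: -129; y=3: -100; y=4: -66; y=5: -33; y=6: 0; y=7: 20; y=8: -11.
Profit is maximized at y = 7. AVC there is 131/7 = ¥18.71 ≤ P, so producing beats shutting down (which would give -¥101).

y = 7; profit = ¥20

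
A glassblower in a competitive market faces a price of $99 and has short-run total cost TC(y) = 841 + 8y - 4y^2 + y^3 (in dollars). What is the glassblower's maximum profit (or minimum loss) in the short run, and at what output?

Profit = -$351 at y = 7

AVC = 8 - 4y + y^2 has its minimum $4 at y = 2; price $99 clears that bar, so the firm operates.
With MC = 8 - 8y + 3y^2, P = MC on the upward-sloping part at y* = 7.
TR = 99·7 = 693. TC = 841 + 203 = 1044. Profit = 693 − 1044 = -$351.
That loss of $351 beats the $841 the firm would lose by shutting down; producing recovers $490 of fixed cost.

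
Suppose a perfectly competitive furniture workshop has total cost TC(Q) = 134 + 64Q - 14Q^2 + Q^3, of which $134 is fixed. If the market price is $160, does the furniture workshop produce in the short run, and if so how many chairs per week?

Produce at Q = 12

From TC, MC = TC'(Q) = 64 - 28Q + 3Q^2 and AVC = VC/Q = 64 - 14Q + Q^2.
The AVC parabola has its vertex at Q = 14/2 = 7, where AVC = 64 - 14·7 + 7^2 = $15.
Since P = $160 ≥ min AVC = $15, price covers variable cost and the firm should produce.
Solving P = MC: -96 - 28Q + 3Q^2 = 0 ⇒ Q = -8/3 or 12. On the upward-sloping branch, Q* = 12.
Check: AVC at Q = 12 is $40 ≤ P, so revenue covers variable cost.
Profit = P·Q − TC = 160·12 − 614 = $1306.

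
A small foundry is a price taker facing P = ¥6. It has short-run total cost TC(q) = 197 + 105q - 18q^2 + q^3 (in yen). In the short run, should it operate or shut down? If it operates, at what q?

Shut down

Variable cost is VC = 105q - 18q^2 + q^3, so AVC = VC/q = 105 - 18q + q^2 and MC = dTC/dq = 105 - 36q + 3q^2.
AVC hits its minimum where MC = AVC, at q = 9, giving min AVC = 105 - 18·9 + 9^2 = ¥24.
P = ¥6 lies below min AVC = ¥24; no output level covers variable cost.
Shutting down limits the loss to fixed cost, ¥197.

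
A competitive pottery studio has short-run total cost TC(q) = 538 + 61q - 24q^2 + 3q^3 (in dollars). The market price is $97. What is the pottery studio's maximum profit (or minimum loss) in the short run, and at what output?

Profit = -$106 at q = 6

AVC = 61 - 24q + 3q^2 has its minimum $13 at q = 4; price $97 clears that bar, so the firm operates.
With MC = 61 - 48q + 9q^2, P = MC on the upward-sloping part at q* = 6.
TR = 97·6 = 582. TC = 538 + 150 = 688. Profit = 582 − 688 = -$106.
That loss of $106 beats the $538 the firm would lose by shutting down; producing recovers $432 of fixed cost.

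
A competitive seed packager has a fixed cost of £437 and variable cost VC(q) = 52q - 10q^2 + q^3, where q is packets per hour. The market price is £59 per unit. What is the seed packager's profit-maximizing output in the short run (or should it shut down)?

Variable cost is VC = 52q - 10q^2 + q^3, so AVC = VC/q = 52 - 10q + q^2 and MC = dTC/dq = 52 - 20q + 3q^2.
AVC hits its minimum where MC = AVC, at q = 5, giving min AVC = 52 - 10·5 + 5^2 = £27.
Since P = £59 ≥ min AVC = £27, price covers variable cost and the firm should produce.
Set P = MC: 59 = 52 - 20q + 3q^2 → -7 - 20q + 3q^2 = 0. The roots are q = -1/3 and q = 7; the profit-maximizing output is on the rising part of MC, so q* = 7.
Check: AVC at q = 7 is £31 ≤ P, so revenue covers variable cost.
Profit = P·q − TC = 59·7 − 654 = -£241, a loss, but smaller than the £437 fixed cost the firm would lose by shutting down.

Produce at q = 7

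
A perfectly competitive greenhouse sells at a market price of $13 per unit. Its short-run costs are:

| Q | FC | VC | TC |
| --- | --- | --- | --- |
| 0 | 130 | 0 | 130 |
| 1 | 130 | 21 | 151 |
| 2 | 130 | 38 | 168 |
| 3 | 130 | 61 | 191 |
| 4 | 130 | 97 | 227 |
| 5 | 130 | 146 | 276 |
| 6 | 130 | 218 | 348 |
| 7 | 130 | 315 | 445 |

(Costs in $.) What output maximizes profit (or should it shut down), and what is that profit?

Tabulate TR − TC: Q=0: -130; Q=1: -138; Q=2: -142; Q=3: -152; Q=4: -175; Q=5: -211; Q=6: -270; Q=7: -354.
Profit is highest at Q = 0. Equivalently, the lowest AVC in the table is 38/2 ≈ $19 at Q = 2, and P = $13 falls below it — price never covers variable cost, so the firm shuts down and loses only its fixed cost.

Q = 0 (shut down); profit = -$130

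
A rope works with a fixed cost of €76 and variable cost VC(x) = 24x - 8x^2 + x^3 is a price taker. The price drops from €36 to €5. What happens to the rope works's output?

Output falls from 6 to 0 (the firm shuts down)

MC = 24 - 16x + 3x^2; the shutdown threshold is min AVC = €8 (at x = 4).
With P = €36 above the shutdown price, P = MC gives x = 6.
At P = €5 < min AVC = €8, price no longer covers variable cost at any output, so the firm shuts down: x = 0.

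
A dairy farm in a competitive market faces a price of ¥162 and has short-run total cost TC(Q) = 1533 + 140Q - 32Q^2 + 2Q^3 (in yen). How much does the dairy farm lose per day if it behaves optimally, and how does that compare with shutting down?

AVC = 140 - 32Q + 2Q^2; min AVC = ¥12 at Q = 8. Since P = ¥162 ≥ min AVC, the firm produces.
MC = 140 - 64Q + 6Q^2. Setting P = MC and taking the root on the rising branch gives Q* = 11.
TR = 162·11 = 1782. TC = 1533 + 330 = 1863. Profit = 1782 − 1863 = -¥81.
By producing, the firm covers all variable cost plus ¥1452 of fixed cost; shutting down would lose the full ¥1533.

Profit = -¥81 at Q = 11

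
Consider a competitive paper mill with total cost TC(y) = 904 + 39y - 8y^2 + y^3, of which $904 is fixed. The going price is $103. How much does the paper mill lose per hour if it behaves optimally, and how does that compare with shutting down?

AVC = 39 - 8y + y^2; min AVC = $23 at y = 4. Since P = $103 ≥ min AVC, the firm produces.
MC = 39 - 16y + 3y^2. Setting P = MC and taking the root on the rising branch gives y* = 8.
TR = 103·8 = 824. TC = 904 + 312 = 1216. Profit = 824 − 1216 = -$392.
By producing, the firm covers all variable cost plus $512 of fixed cost; shutting down would lose the full $904.

Profit = -$392 at y = 8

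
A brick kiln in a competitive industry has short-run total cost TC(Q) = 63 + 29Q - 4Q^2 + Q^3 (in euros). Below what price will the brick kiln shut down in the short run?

Short-run supply begins at min AVC. From VC = 29Q - 4Q^2 + Q^3, AVC = 29 - 4Q + Q^2.
At the minimum of AVC, MC = AVC. MC = 29 - 8Q + 3Q^2; setting MC = AVC gives 2Q^2 - 4Q = 0, so Q = 2. min AVC = 25.
For P < €25 the firm produces nothing.

€25 per unit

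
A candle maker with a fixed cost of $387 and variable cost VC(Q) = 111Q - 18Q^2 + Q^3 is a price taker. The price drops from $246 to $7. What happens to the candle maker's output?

Output falls from 15 to 0 (the firm shuts down)

AVC = 111 - 18Q + Q^2, minimized at Q = 9 where min AVC = $30. MC = 111 - 36Q + 3Q^2.
At P = $246 ≥ min AVC, set P = MC on the rising branch: Q = 15.
At P = $7 < min AVC = $30, price no longer covers variable cost at any output, so the firm shuts down: Q = 0.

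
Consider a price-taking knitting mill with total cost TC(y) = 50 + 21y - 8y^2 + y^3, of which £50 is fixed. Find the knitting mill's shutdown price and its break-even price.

Shutdown price = £5; break-even price = £16

Shutdown price = min AVC. AVC = 21 - 8y + y^2, with vertex at y = 4 and minimum £5.
ATC = 50/y + 21 - 8y + y^2. Setting dATC/dy = −50/y^2 − 8 + 2y = 0 gives y = 5 (since 2·5^3 − 8·5^2 = 50).
min ATC = 50/5 + 21 − 8·5 + 5^2 = £16. That is the break-even price.
Between these two prices the firm operates at a loss; above £16 it earns a profit.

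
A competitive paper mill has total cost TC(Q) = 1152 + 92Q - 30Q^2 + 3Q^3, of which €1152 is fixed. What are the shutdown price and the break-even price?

Shutdown price = min AVC. AVC = 92 - 30Q + 3Q^2, with vertex at Q = 5 and minimum €17.
ATC = 1152/Q + 92 - 30Q + 3Q^2. Setting dATC/dQ = −1152/Q^2 − 30 + 6Q = 0 gives Q = 8 (since 6·8^3 − 30·8^2 = 1152).
min ATC = 1152/8 + 92 − 30·8 + 3·8^2 = €188. That is the break-even price.
Between these two prices the firm operates at a loss; above €188 it earns a profit.

Shutdown price = €17; break-even price = €188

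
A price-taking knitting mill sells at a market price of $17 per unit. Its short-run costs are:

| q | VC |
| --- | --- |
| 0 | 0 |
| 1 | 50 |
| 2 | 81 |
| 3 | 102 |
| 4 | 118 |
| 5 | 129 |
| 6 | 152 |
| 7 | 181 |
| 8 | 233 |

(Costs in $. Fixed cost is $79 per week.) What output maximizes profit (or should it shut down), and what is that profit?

q = 0 (shut down); profit = -$79

Compute π = P·q − TC at each output: q=0: -79; q=1: -112; q=2: -126; q=3: -130; q=4: -129; q=5: -123; q=6: -129; q=7: -141; q=8: -176.
Profit is highest at q = 0. Equivalently, the lowest AVC in the table is 152/6 ≈ $25.33 at q = 6, and P = $17 falls below it — price never covers variable cost, so the firm shuts down and loses only its fixed cost.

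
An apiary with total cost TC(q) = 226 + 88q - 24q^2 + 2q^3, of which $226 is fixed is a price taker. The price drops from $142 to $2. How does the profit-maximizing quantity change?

Output falls from 9 to 0 (the firm shuts down)

AVC = 88 - 24q + 2q^2, minimized at q = 6 where min AVC = $16. MC = 88 - 48q + 6q^2.
With P = $142 above the shutdown price, P = MC gives q = 9.
At P = $2 < min AVC = $16, price no longer covers variable cost at any output, so the firm shuts down: q = 0.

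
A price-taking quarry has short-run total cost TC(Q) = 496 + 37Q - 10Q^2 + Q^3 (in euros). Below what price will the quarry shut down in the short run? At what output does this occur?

€12 per unit, at Q = 5

The firm shuts down when price falls below the minimum of average variable cost. AVC = VC/Q = 37 - 10Q + Q^2.
At the minimum of AVC, MC = AVC. MC = 37 - 20Q + 3Q^2; setting MC = AVC gives 2Q^2 - 10Q = 0, so Q = 5. min AVC = 12.
The firm shuts down for any P below €12.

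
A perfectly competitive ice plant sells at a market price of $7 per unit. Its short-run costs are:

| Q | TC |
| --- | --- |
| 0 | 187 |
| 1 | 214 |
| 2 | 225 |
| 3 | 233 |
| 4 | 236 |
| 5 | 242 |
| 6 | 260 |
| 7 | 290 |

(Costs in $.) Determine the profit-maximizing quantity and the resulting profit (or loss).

Q = 0 (shut down); profit = -$187

Tabulate TR − TC: Q=0: -187; Q=1: -207; Q=2: -211; Q=3: -212; Q=4: -208; Q=5: -207; Q=6: -218; Q=7: -241.
Profit is highest at Q = 0. Equivalently, the lowest AVC in the table is 55/5 ≈ $11 at Q = 5, and P = $7 falls below it — price never covers variable cost, so the firm shuts down and loses only its fixed cost.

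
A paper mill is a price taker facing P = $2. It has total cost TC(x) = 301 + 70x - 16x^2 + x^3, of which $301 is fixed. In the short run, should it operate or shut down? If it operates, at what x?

From TC, MC = TC'(x) = 70 - 32x + 3x^2 and AVC = VC/x = 70 - 16x + x^2.
AVC is minimized where dAVC/dx = -16 + 2x = 0, at x = 8; min AVC = 70 - 16·8 + 8^2 = $6.
Since P = $2 < min AVC = $6, price fails to cover variable cost at any output.
The firm minimizes its loss by shutting down and losing only its fixed cost of $301.

Shut down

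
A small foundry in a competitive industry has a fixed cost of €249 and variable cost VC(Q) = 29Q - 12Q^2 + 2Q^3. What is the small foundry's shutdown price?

€11 per unit

Short-run supply begins at min AVC. From VC = 29Q - 12Q^2 + 2Q^3, AVC = 29 - 12Q + 2Q^2.
dAVC/dQ = -12 + 4Q = 0 gives Q = 3. min AVC = 29 - 12·3 + 2·3^2 = 11.
So the shutdown price is €11.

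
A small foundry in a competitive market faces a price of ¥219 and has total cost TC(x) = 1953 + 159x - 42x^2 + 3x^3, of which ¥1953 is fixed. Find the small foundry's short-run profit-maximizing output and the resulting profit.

Profit = -¥153 at x = 10

AVC = 159 - 42x + 3x^2 has its minimum ¥12 at x = 7; price ¥219 clears that bar, so the firm operates.
MC = 159 - 84x + 9x^2. Setting P = MC and taking the root on the rising branch gives x* = 10.
TR = 219·10 = 2190. TC = 1953 + 390 = 2343. Profit = 2190 − 2343 = -¥153.
Shutting down would mean losing the fixed cost of ¥1953, so operating at a loss of ¥153 is better by ¥1800.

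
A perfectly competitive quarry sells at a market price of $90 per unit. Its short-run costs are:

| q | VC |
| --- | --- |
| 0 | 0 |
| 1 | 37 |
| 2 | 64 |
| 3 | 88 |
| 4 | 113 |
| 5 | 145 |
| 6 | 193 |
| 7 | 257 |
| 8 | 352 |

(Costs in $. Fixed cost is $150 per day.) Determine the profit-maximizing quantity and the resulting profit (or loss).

q = 7; profit = $223

Profit at each row (π = 90q − TC): q=0: -150; q=1: -97; q=2: -34; q=3: 32; q=4: 97; q=5: 155; q=6: 197; q=7: 223; q=8: 218.
Profit is maximized at q = 7. AVC there is 257/7 = $36.71 ≤ P, so producing beats shutting down (which would give -$150).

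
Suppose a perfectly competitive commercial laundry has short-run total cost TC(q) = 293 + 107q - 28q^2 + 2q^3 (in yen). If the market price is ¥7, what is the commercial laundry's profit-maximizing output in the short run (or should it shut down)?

Shut down

Variable cost is VC = 107q - 28q^2 + 2q^3, so AVC = VC/q = 107 - 28q + 2q^2 and MC = dTC/dq = 107 - 56q + 6q^2.
AVC is minimized where dAVC/dq = -28 + 4q = 0, at q = 7; min AVC = 107 - 28·7 + 2·7^2 = ¥9.
P = ¥7 lies below min AVC = ¥9; no output level covers variable cost.
Best response: produce nothing and absorb the ¥293 fixed cost.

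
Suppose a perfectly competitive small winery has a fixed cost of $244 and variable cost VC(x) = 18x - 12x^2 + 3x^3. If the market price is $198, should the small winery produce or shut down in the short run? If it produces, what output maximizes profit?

Produce at x = 6

From TC, MC = TC'(x) = 18 - 24x + 9x^2 and AVC = VC/x = 18 - 12x + 3x^2.
AVC is minimized where dAVC/dx = -12 + 6x = 0, at x = 2; min AVC = 18 - 12·2 + 3·2^2 = $6.
Since P = $198 ≥ min AVC = $6, price covers variable cost and the firm should produce.
P = MC gives -180 - 24x + 9x^2 = 0, with roots -10/3 and 6. Take the larger (rising MC): x* = 6.
Check: AVC at x = 6 is $54 ≤ P, so revenue covers variable cost.
Profit = P·x − TC = 198·6 − 568 = $620.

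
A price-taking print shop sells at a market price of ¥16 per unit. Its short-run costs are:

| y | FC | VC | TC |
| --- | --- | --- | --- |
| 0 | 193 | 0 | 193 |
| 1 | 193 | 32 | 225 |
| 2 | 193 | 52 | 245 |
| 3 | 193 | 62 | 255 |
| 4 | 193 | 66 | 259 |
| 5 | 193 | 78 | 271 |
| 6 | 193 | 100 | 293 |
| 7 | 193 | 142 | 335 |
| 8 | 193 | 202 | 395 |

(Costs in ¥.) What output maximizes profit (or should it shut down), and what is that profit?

y = 5; profit = -¥191

Profit at each row (π = 16y − TC): y=0: -193; y=1: -209; y=2: -213; y=3: -207; y=4: -195; y=5: -191; y=6: -197; y=7: -223; y=8: -267.
Profit is maximized at y = 5. AVC there is 78/5 = ¥15.60 ≤ P, so producing beats shutting down (which would give -¥193).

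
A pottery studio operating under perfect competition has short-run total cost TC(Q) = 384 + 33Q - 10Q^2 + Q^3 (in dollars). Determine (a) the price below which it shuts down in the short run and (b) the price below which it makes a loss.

Shutdown price = $8; break-even price = $65

Shutdown price = min AVC. AVC = 33 - 10Q + Q^2, with vertex at Q = 5 and minimum $8.
ATC = 384/Q + 33 - 10Q + Q^2. Setting dATC/dQ = −384/Q^2 − 10 + 2Q = 0 gives Q = 8 (since 2·8^3 − 10·8^2 = 384).
min ATC = 384/8 + 33 − 10·8 + 8^2 = $65. That is the break-even price.
Between these two prices the firm operates at a loss; above $65 it earns a profit.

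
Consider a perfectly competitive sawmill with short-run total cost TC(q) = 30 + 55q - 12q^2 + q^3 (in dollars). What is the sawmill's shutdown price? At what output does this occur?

Short-run supply begins at min AVC. From VC = 55q - 12q^2 + q^3, AVC = 55 - 12q + q^2.
At the minimum of AVC, MC = AVC. MC = 55 - 24q + 3q^2; setting MC = AVC gives 2q^2 - 12q = 0, so q = 6. min AVC = 19.
For P < $19 the firm produces nothing.

$19 per unit, at q = 6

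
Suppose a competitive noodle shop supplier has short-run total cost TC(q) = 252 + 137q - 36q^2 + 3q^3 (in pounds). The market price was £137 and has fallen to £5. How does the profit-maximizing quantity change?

Output falls from 8 to 0 (the firm shuts down)

AVC = 137 - 36q + 3q^2, minimized at q = 6 where min AVC = £29. MC = 137 - 72q + 9q^2.
At P = £137 ≥ min AVC, set P = MC on the rising branch: q = 8.
At P = £5 < min AVC = £29, price no longer covers variable cost at any output, so the firm shuts down: q = 0.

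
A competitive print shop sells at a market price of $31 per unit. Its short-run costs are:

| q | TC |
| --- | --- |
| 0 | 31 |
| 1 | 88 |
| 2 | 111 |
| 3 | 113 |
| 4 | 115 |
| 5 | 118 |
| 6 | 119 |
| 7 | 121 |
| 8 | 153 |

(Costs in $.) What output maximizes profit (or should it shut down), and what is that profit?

q = 7; profit = $96

Profit at each row (π = 31q − TC): q=0: -31; q=1: -57; q=2: -49; q=3: -20; q=4: 9; q=5: 37; q=6: 67; q=7: 96; q=8: 95.
Profit is maximized at q = 7. AVC there is 90/7 = $12.86 ≤ P, so producing beats shutting down (which would give -$31).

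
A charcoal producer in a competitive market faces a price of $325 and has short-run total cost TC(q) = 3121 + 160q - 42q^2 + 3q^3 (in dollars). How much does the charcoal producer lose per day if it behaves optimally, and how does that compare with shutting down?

AVC = 160 - 42q + 3q^2; min AVC = $13 at q = 7. Since P = $325 ≥ min AVC, the firm produces.
MC = 160 - 84q + 9q^2. Setting P = MC and taking the root on the rising branch gives q* = 11.
TR = 325·11 = 3575. TC = 3121 + 671 = 3792. Profit = 3575 − 3792 = -$217.
That loss of $217 beats the $3121 the firm would lose by shutting down; producing recovers $2904 of fixed cost.

Profit = -$217 at q = 11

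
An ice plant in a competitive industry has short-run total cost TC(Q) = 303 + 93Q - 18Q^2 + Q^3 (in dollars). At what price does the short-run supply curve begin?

Short-run supply begins at min AVC. From VC = 93Q - 18Q^2 + Q^3, AVC = 93 - 18Q + Q^2.
At the minimum of AVC, MC = AVC. MC = 93 - 36Q + 3Q^2; setting MC = AVC gives 2Q^2 - 18Q = 0, so Q = 9. min AVC = 12.
So the shutdown price is $12.

$12 per unit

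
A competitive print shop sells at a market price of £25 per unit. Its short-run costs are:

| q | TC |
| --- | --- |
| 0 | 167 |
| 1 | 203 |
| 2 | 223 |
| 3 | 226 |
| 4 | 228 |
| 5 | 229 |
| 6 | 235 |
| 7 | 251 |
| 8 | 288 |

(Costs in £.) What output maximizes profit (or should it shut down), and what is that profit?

Profit at each row (π = 25q − TC): q=0: -167; q=1: -178; q=2: -173; q=3: -151; q=4: -128; q=5: -104; q=6: -85; q=7: -76; q=8: -88.
Profit is maximized at q = 7. AVC there is 84/7 = £12 ≤ P, so producing beats shutting down (which would give -£167).

q = 7; profit = -£76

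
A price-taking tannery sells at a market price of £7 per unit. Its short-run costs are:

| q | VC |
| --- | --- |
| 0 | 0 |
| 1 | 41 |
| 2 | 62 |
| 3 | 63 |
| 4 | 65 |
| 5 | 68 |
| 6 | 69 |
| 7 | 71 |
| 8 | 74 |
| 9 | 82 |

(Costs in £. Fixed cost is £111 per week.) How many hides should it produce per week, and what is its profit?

Profit at each row (π = 7q − TC): q=0: -111; q=1: -145; q=2: -159; q=3: -153; q=4: -148; q=5: -144; q=6: -138; q=7: -133; q=8: -129; q=9: -130.
Profit is highest at q = 0. Equivalently, the lowest AVC in the table is 82/9 ≈ £9.11 at q = 9, and P = £7 falls below it — price never covers variable cost, so the firm shuts down and loses only its fixed cost.

q = 0 (shut down); profit = -£111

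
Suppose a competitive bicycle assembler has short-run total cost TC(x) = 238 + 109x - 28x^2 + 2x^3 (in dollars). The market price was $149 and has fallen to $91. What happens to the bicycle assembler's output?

Output falls from 10 to 9

MC = 109 - 56x + 6x^2; the shutdown threshold is min AVC = $11 (at x = 7).
At P = $149 ≥ min AVC, set P = MC on the rising branch: x = 10.
At P = $91 ≥ min AVC, set P = MC: x = 9. The firm stays open but cuts output.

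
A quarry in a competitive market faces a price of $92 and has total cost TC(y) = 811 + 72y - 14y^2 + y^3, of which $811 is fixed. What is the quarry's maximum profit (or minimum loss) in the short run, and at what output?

AVC = 72 - 14y + y^2 has its minimum $23 at y = 7; price $92 clears that bar, so the firm operates.
With MC = 72 - 28y + 3y^2, P = MC on the upward-sloping part at y* = 10.
TR = 92·10 = 920. TC = 811 + 320 = 1131. Profit = 920 − 1131 = -$211.
By producing, the firm covers all variable cost plus $600 of fixed cost; shutting down would lose the full $811.

Profit = -$211 at y = 10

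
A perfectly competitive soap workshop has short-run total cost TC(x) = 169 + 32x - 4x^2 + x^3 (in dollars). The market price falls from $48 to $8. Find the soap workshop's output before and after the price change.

MC = 32 - 8x + 3x^2; the shutdown threshold is min AVC = $28 (at x = 2).
With P = $48 above the shutdown price, P = MC gives x = 4.
At P = $8 < min AVC = $28, price no longer covers variable cost at any output, so the firm shuts down: x = 0.

Output falls from 4 to 0 (the firm shuts down)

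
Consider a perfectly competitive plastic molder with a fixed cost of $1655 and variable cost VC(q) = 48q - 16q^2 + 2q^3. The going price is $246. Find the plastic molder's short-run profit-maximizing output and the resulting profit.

AVC = 48 - 16q + 2q^2 has its minimum $16 at q = 4; price $246 clears that bar, so the firm operates.
With MC = 48 - 32q + 6q^2, P = MC on the upward-sloping part at q* = 9.
TR = 246·9 = 2214. TC = 1655 + 594 = 2249. Profit = 2214 − 2249 = -$35.
By producing, the firm covers all variable cost plus $1620 of fixed cost; shutting down would lose the full $1655.

Profit = -$35 at q = 9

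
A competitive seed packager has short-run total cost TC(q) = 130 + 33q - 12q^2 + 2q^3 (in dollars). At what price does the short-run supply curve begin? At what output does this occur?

$15 per unit, at q = 3

The shutdown price is the minimum of AVC. VC = 33q - 12q^2 + 2q^3, so AVC = 33 - 12q + 2q^2.
dAVC/dq = -12 + 4q = 0 gives q = 3. min AVC = 33 - 12·3 + 2·3^2 = 15.
So the shutdown price is $15.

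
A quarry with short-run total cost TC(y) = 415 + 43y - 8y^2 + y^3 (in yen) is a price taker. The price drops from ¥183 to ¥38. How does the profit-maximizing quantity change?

Output falls from 10 to 5

AVC = 43 - 8y + y^2, minimized at y = 4 where min AVC = ¥27. MC = 43 - 16y + 3y^2.
At P = ¥183 ≥ min AVC, set P = MC on the rising branch: y = 10.
At P = ¥38 ≥ min AVC, set P = MC: y = 5. The firm stays open but cuts output.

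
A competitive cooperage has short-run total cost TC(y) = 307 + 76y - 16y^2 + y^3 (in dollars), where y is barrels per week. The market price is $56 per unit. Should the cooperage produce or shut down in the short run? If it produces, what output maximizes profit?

Produce at y = 10

Variable cost is VC = 76y - 16y^2 + y^3, so AVC = VC/y = 76 - 16y + y^2 and MC = dTC/dy = 76 - 32y + 3y^2.
The AVC parabola has its vertex at y = 16/2 = 8, where AVC = 76 - 16·8 + 8^2 = $12.
P = $56 exceeds min AVC = $12, so the firm stays open.
Solving P = MC: 20 - 32y + 3y^2 = 0 ⇒ y = 2/3 or 10. On the upward-sloping branch, y* = 10.
Check: AVC at y = 10 is $16 ≤ P, so revenue covers variable cost.
Profit = P·y − TC = 56·10 − 467 = $93.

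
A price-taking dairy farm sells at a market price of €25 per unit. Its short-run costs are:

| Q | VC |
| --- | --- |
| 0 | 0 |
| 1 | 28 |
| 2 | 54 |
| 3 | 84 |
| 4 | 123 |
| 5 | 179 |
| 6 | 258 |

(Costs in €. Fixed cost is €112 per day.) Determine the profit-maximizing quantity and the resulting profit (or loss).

Q = 0 (shut down); profit = -€112

Tabulate TR − TC: Q=0: -112; Q=1: -115; Q=2: -116; Q=3: -121; Q=4: -135; Q=5: -166; Q=6: -220.
Profit is highest at Q = 0. Equivalently, the lowest AVC in the table is 54/2 ≈ €27 at Q = 2, and P = €25 falls below it — price never covers variable cost, so the firm shuts down and loses only its fixed cost.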